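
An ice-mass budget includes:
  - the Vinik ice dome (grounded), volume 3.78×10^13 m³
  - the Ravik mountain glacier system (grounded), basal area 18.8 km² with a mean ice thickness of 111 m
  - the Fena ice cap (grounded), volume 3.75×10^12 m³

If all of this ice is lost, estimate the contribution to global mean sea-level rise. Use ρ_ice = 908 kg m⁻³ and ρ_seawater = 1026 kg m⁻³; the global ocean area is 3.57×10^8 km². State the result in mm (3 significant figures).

≈ 103 mm

Vinik: 3.78×10^13 m³ × (908/1026) = 3.345×10^13 m³ of water.
Ravik: ice volume = 18.8 km² × 111 m = 2.087 km³; 2.087 × (908/1026) = 1.847 km³ of water.
Fena: 3.75×10^12 m³ × (908/1026) = 3.319×10^12 m³ of water.
Total added water ≈ 3.677×10^13 m³ over 3.57×10^14 m² → Δh = 0.103 m = 103 mm.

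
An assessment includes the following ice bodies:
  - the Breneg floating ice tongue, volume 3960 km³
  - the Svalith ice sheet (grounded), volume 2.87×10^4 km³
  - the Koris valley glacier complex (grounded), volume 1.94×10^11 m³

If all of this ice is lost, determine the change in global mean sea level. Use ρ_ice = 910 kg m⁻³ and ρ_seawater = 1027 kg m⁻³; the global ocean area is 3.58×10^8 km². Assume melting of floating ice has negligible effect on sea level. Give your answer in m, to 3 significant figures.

The Breneg floating ice tongue is floating and already displaces its own weight of water, so its melt adds essentially nothing to sea level.
Svalith: 2.87×10^4 km³ × (910/1027) = 2.543×10^4 km³ of water.
Koris: 1.94×10^11 m³ × (910/1027) = 1.719×10^11 m³ of water.
Total added water ≈ 2.560×10^13 m³ over 3.58×10^14 m² → Δh = 0.0715 m.

≈ 0.0715 m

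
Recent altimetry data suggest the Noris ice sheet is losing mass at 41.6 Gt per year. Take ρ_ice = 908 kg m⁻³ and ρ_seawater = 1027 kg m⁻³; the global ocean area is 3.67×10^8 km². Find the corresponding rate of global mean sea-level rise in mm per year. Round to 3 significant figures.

ρ_w = 1027 kg m⁻³. Annual water volume added = 41.6 Gt / ρ_w = 4.160×10^13 kg / 1027 kg m⁻³ = 4.051×10^10 m³.
Δh per year = 4.051×10^10 / 3.67×10^14 = 1.10×10^-4 m = 0.110 mm.

≈ 0.110 mm/yr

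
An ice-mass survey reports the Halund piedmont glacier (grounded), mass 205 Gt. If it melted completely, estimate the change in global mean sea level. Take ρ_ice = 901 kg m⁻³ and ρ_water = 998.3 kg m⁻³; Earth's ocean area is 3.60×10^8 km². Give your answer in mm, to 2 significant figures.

≈ 0.57 mm

Halund: 205 Gt = 2.050×10^14 kg; dividing by ρ_w = 998.3 kg m⁻³ gives 2.053×10^11 m³ of water.
Spread over 3.60×10^14 m² of ocean, Δh = 2.053×10^11 / 3.60×10^14 = 5.70×10^-4 m = 0.57 mm.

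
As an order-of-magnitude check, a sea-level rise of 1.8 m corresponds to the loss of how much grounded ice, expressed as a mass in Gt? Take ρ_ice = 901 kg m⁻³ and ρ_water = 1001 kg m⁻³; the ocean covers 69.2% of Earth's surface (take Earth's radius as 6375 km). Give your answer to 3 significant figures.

≈ 6.37×10^5 Gt

Required water volume = Δh × A = 1.8 m × 3.53×10^14 m² = 6.361×10^14 m³.
ρ_w = 1001 kg m⁻³, so the mass of water = 6.361×10^14 m³ × 1001 kg m⁻³ = 6.368×10^17 kg = 6.37×10^5 Gt (and the same mass of ice, by conservation).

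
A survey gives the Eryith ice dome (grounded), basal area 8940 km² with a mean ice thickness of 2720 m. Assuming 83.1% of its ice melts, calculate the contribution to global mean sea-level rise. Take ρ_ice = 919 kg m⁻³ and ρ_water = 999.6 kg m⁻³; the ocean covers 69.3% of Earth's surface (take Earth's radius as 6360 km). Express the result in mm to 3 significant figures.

Eryith: ice volume = 8940 km² × 2720 m = 2.432×10^4 km³; 0.831 × 2.432×10^4 × (919/999.6) = 1.858×10^4 km³ of water.
Spread over 3.52×10^14 m² of ocean, Δh = 1.858×10^13 / 3.52×10^14 = 0.0527 m = 52.7 mm.

≈ 52.7 mm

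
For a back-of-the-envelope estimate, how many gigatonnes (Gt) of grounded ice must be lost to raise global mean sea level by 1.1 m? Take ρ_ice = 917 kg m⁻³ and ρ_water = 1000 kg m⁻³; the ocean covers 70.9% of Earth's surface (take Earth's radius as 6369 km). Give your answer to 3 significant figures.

≈ 3.98×10^5 Gt

Required water volume = Δh × A = 1.1 m × 3.61×10^14 m² = 3.975×10^14 m³.
ρ_w = 1000 kg m⁻³, so the mass of water = 3.975×10^14 m³ × 1000 kg m⁻³ = 3.975×10^17 kg = 3.98×10^5 Gt (and the same mass of ice, by conservation).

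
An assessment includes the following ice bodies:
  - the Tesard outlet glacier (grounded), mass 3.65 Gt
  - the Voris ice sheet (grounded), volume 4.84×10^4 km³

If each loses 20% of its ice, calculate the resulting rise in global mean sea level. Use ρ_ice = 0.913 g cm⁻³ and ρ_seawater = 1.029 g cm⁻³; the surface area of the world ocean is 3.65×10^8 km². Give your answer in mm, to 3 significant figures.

Tesard: 0.2 × 3.65 Gt = 7.300×10^11 kg; dividing by ρ_w = 1.029 g cm⁻³ = 1029 kg m⁻³ gives 7.094×10^8 m³ of water.
Voris: 0.2 × 4.84×10^4 km³ × (913/1029) = 8589 km³ of water.
Total added water ≈ 8.589×10^12 m³ over 3.65×10^14 m² → Δh = 0.0235 m = 23.5 mm.

≈ 23.5 mm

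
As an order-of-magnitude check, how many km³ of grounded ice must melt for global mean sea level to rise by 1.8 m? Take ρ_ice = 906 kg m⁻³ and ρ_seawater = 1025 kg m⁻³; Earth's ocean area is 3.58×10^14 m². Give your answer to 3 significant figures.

Required water volume = Δh × A = 1.8 m × 3.58×10^14 m² = 6.444×10^14 m³ = 6.444×10^5 km³.
Ice volume = water volume × ρ_w/ρ_ice = 6.444×10^5 × 1025/906 = 7.29×10^5 km³.

≈ 7.29×10^5 km³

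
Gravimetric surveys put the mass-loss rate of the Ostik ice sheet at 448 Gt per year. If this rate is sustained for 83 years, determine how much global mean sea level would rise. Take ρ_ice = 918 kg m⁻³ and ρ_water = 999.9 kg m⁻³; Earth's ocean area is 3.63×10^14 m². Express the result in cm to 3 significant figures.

≈ 10.2 cm

Total mass lost = 448 Gt/yr × 83 yr = 3.718×10^4 Gt = 3.718×10^16 kg.
ρ_w = 999.9 kg m⁻³, so water volume = 3.718×10^16 / 999.9 = 3.719×10^13 m³.
Δh = 3.719×10^13 / 3.63×10^14 = 0.102 m = 10.2 cm.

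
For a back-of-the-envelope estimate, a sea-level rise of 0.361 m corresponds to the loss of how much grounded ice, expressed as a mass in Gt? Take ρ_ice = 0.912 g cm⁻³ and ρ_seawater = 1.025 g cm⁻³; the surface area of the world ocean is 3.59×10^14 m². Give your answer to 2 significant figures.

≈ 1.3×10^5 Gt

Required water volume = Δh × A = 0.361 m × 3.59×10^14 m² = 1.296×10^14 m³.
ρ_w = 1.025 g cm⁻³ = 1025 kg m⁻³, so the mass of water = 1.296×10^14 m³ × 1025 kg m⁻³ = 1.328×10^17 kg = 1.3×10^5 Gt (and the same mass of ice, by conservation).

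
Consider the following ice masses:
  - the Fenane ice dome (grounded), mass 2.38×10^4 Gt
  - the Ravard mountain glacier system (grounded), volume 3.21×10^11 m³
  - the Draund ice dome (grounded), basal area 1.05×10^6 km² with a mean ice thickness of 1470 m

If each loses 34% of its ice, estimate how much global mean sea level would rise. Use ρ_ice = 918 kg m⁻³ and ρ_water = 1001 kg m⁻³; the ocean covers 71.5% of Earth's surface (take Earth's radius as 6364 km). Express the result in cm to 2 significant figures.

Fenane: 0.34 × 2.38×10^4 Gt = 8.092×10^15 kg; dividing by ρ_w = 1001 kg m⁻³ gives 8.084×10^12 m³ of water.
Ravard: 0.34 × 3.21×10^11 m³ × (918/1001) = 1.001×10^11 m³ of water.
Draund: ice volume = 1.05×10^6 km² × 1470 m = 1.544×10^6 km³; 0.34 × 1.544×10^6 × (918/1001) = 4.813×10^5 km³ of water.
Total added water ≈ 4.895×10^14 m³ over 3.64×10^14 m² → Δh = 1.35 m = 130 cm.

≈ 130 cm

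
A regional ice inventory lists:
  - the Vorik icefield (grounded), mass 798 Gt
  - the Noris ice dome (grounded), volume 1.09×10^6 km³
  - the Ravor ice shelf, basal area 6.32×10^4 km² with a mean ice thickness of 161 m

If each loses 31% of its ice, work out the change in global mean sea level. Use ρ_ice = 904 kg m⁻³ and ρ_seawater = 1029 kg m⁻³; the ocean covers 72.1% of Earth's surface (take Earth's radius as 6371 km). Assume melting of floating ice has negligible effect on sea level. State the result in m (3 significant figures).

≈ 0.808 m

Vorik: 0.31 × 798 Gt = 2.474×10^14 kg; dividing by ρ_w = 1029 kg m⁻³ gives 2.404×10^11 m³ of water.
Noris: 0.31 × 1.09×10^6 km³ × (904/1029) = 2.969×10^5 km³ of water.
The Ravor ice shelf is floating and already displaces its own weight of water, so its melt adds essentially nothing to sea level.
Total added water ≈ 2.971×10^14 m³ over 3.68×10^14 m² → Δh = 0.808 m.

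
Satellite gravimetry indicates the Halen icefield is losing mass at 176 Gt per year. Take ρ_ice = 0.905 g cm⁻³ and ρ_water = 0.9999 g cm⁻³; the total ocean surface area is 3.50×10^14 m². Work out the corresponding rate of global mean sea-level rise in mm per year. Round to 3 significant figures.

ρ_w = 0.9999 g cm⁻³ = 999.9 kg m⁻³. Annual water volume added = 176 Gt / ρ_w = 1.760×10^14 kg / 999.9 kg m⁻³ = 1.760×10^11 m³.
Δh per year = 1.760×10^11 / 3.50×10^14 = 5.03×10^-4 m = 0.503 mm.

≈ 0.503 mm/yr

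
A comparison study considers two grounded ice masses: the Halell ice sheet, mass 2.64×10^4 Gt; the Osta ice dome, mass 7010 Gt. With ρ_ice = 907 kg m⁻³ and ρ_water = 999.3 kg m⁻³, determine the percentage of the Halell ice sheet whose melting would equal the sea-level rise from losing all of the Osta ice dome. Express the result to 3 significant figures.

Equal sea-level rise means equal mass of meltwater, i.e. equal mass of ice lost.
Ice mass of Osta: 7.010×10^15 kg; ice mass of Halell: 2.640×10^16 kg.
Fraction required = 7.010×10^15 / 2.640×10^16 = 0.266 → 26.6 %.

≈ 26.6 %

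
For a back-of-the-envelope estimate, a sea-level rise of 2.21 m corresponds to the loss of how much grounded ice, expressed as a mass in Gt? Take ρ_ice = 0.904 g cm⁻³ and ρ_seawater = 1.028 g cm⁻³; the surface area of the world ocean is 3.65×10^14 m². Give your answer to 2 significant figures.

Required water volume = Δh × A = 2.21 m × 3.65×10^14 m² = 8.066×10^14 m³.
ρ_w = 1.028 g cm⁻³ = 1028 kg m⁻³, so the mass of water = 8.066×10^14 m³ × 1028 kg m⁻³ = 8.292×10^17 kg = 8.3×10^5 Gt (and the same mass of ice, by conservation).

≈ 8.3×10^5 Gt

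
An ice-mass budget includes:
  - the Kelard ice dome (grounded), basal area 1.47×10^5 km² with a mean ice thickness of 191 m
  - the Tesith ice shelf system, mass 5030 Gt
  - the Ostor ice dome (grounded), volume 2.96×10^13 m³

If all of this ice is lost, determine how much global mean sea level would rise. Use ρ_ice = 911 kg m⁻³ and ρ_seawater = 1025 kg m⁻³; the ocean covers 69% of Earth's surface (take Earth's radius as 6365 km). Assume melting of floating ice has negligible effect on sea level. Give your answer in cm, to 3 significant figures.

Kelard: ice volume = 1.47×10^5 km² × 191 m = 2.808×10^4 km³; 2.808×10^4 × (911/1025) = 2.495×10^4 km³ of water.
The Tesith ice shelf system is floating and already displaces its own weight of water, so its melt adds essentially nothing to sea level.
Ostor: 2.96×10^13 m³ × (911/1025) = 2.631×10^13 m³ of water.
Total added water ≈ 5.126×10^13 m³ over 3.51×10^14 m² → Δh = 0.146 m = 14.6 cm.

≈ 14.6 cm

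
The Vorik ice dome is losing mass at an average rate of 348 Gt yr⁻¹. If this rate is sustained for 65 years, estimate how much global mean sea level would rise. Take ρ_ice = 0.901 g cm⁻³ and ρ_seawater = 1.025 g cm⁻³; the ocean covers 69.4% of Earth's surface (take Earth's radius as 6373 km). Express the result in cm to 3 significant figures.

Total mass lost = 348 Gt/yr × 65 yr = 2.262×10^4 Gt = 2.262×10^16 kg.
ρ_w = 1.025 g cm⁻³ = 1025 kg m⁻³, so water volume = 2.262×10^16 / 1025 = 2.207×10^13 m³.
Δh = 2.207×10^13 / 3.54×10^14 = 0.0623 m = 6.23 cm.

≈ 6.23 cm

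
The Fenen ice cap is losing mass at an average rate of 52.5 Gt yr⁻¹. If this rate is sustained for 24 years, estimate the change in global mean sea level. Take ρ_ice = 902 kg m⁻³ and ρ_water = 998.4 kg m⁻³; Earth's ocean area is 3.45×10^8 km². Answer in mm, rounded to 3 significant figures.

Total mass lost = 52.5 Gt/yr × 24 yr = 1260 Gt = 1.260×10^15 kg.
ρ_w = 998.4 kg m⁻³, so water volume = 1.260×10^15 / 998.4 = 1.262×10^12 m³.
Δh = 1.262×10^12 / 3.45×10^14 = 3.66×10^-3 m = 3.66 mm.

≈ 3.66 mm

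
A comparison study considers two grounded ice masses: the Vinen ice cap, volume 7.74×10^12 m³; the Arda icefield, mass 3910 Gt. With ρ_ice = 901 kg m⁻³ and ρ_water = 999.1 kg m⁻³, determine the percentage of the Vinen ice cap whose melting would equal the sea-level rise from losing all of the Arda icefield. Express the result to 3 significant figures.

Equal sea-level rise means equal mass of meltwater, i.e. equal mass of ice lost.
Ice mass of Arda: 3.910×10^15 kg; ice mass of Vinen: 6.974×10^15 kg.
Fraction required = 3.910×10^15 / 6.974×10^15 = 0.561 → 56.1 %.

≈ 56.1 %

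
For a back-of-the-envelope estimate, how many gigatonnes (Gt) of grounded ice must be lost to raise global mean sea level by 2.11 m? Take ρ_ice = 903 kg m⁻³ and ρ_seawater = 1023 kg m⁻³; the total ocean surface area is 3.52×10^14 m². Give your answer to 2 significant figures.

Required water volume = Δh × A = 2.11 m × 3.52×10^14 m² = 7.427×10^14 m³.
ρ_w = 1023 kg m⁻³, so the mass of water = 7.427×10^14 m³ × 1023 kg m⁻³ = 7.598×10^17 kg = 7.6×10^5 Gt (and the same mass of ice, by conservation).

≈ 7.6×10^5 Gt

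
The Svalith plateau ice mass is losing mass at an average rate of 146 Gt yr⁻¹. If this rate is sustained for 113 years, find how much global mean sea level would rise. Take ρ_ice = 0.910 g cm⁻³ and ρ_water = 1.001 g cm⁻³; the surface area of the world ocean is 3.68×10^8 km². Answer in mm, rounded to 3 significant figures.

Total mass lost = 146 Gt/yr × 113 yr = 1.650×10^4 Gt = 1.650×10^16 kg.
ρ_w = 1.001 g cm⁻³ = 1001 kg m⁻³, so water volume = 1.650×10^16 / 1001 = 1.648×10^13 m³.
Δh = 1.648×10^13 / 3.68×10^14 = 0.0448 m = 44.8 mm.

≈ 44.8 mm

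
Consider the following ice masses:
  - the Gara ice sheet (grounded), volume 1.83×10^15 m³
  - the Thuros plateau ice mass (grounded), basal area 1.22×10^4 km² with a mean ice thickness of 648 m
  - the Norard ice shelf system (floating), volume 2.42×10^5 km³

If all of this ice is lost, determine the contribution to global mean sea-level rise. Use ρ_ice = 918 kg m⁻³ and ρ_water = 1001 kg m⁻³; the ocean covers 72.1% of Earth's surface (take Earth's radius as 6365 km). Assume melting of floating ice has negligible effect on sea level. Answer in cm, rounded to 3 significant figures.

≈ 459 cm

Gara: 1.83×10^15 m³ × (918/1001) = 1.678×10^15 m³ of water.
Thuros: ice volume = 1.22×10^4 km² × 648 m = 7906 km³; 7906 × (918/1001) = 7250 km³ of water.
The Norard ice shelf system is floating and already displaces its own weight of water, so its melt adds essentially nothing to sea level.
Total added water ≈ 1.686×10^15 m³ over 3.67×10^14 m² → Δh = 4.59 m = 459 cm.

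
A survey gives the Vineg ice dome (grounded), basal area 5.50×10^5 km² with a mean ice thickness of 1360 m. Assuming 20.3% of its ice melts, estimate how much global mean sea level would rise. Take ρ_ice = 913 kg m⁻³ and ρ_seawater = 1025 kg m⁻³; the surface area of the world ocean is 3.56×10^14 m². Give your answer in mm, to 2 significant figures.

≈ 380 mm

Vineg: ice volume = 5.50×10^5 km² × 1360 m = 7.480×10^5 km³; 0.203 × 7.480×10^5 × (913/1025) = 1.353×10^5 km³ of water.
Spread over 3.56×10^14 m² of ocean, Δh = 1.353×10^14 / 3.56×10^14 = 0.380 m = 380 mm.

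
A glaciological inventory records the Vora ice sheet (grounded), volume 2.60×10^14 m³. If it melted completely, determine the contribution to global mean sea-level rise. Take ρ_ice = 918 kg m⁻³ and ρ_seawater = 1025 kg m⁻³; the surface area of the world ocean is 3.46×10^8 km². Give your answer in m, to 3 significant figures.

Vora: 2.60×10^14 m³ × (918/1025) = 2.329×10^14 m³ of water.
Spread over 3.46×10^14 m² of ocean, Δh = 2.329×10^14 / 3.46×10^14 = 0.673 m.

≈ 0.673 m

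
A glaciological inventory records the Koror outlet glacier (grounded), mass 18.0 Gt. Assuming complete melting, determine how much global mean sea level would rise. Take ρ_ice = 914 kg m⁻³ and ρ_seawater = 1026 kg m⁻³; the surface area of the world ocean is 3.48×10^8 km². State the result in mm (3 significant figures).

≈ 0.0504 mm

Koror: 18.0 Gt = 1.800×10^13 kg; dividing by ρ_w = 1026 kg m⁻³ gives 1.754×10^10 m³ of water.
Spread over 3.48×10^14 m² of ocean, Δh = 1.754×10^10 / 3.48×10^14 = 5.04×10^-5 m = 0.0504 mm.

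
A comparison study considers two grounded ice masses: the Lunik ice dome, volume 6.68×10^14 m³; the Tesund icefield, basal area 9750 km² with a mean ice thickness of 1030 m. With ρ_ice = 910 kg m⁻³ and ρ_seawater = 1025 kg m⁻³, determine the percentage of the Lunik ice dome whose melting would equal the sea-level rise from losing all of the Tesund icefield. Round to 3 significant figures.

≈ 1.50 %

Equal sea-level rise means equal mass of meltwater, i.e. equal mass of ice lost.
Ice mass of Tesund: 9.139×10^15 kg; ice mass of Lunik: 6.079×10^17 kg.
Fraction required = 9.139×10^15 / 6.079×10^17 = 0.0150 → 1.50 %.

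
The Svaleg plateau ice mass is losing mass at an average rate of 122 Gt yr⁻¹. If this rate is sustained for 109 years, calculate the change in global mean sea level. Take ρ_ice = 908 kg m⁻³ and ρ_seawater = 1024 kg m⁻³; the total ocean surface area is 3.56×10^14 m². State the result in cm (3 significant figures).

Total mass lost = 122 Gt/yr × 109 yr = 1.330×10^4 Gt = 1.330×10^16 kg.
ρ_w = 1024 kg m⁻³, so water volume = 1.330×10^16 / 1024 = 1.299×10^13 m³.
Δh = 1.299×10^13 / 3.56×10^14 = 0.0365 m = 3.65 cm.

≈ 3.65 cm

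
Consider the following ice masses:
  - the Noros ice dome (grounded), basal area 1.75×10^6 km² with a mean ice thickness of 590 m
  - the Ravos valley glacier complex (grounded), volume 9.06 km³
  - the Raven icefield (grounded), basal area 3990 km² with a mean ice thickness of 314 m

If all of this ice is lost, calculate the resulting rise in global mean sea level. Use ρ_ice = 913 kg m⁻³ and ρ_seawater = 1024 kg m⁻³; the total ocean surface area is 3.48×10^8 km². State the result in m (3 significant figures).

Noros: ice volume = 1.75×10^6 km² × 590 m = 1.032×10^6 km³; 1.032×10^6 × (913/1024) = 9.206×10^5 km³ of water.
Ravos: 9.06 km³ × (913/1024) = 8.078 km³ of water.
Raven: ice volume = 3990 km² × 314 m = 1253 km³; 1253 × (913/1024) = 1117 km³ of water.
Total added water ≈ 9.217×10^14 m³ over 3.48×10^14 m² → Δh = 2.65 m.

≈ 2.65 m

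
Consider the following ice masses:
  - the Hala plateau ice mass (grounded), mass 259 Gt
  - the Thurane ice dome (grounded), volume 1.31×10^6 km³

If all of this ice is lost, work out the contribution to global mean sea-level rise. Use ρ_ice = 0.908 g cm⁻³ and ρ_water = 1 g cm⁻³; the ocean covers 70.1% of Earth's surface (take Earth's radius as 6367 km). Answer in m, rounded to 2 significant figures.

≈ 3.3 m

Hala: 259 Gt = 2.590×10^14 kg; dividing by ρ_w = 1 g cm⁻³ = 1000 kg m⁻³ gives 2.590×10^11 m³ of water.
Thurane: 1.31×10^6 km³ × (908/1000) = 1.189×10^6 km³ of water.
Total added water ≈ 1.190×10^15 m³ over 3.57×10^14 m² → Δh = 3.33 m.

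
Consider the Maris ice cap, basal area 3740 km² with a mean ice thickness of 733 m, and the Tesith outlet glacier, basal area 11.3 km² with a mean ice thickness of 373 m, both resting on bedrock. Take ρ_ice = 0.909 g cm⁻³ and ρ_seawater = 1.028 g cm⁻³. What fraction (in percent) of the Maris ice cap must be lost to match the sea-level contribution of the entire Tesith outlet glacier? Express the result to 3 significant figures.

≈ 0.154 %

Equal sea-level rise means equal mass of meltwater, i.e. equal mass of ice lost.
Ice mass of Tesith: 3.831×10^12 kg; ice mass of Maris: 2.492×10^15 kg.
Fraction required = 3.831×10^12 / 2.492×10^15 = 1.54×10^-3 → 0.154 %.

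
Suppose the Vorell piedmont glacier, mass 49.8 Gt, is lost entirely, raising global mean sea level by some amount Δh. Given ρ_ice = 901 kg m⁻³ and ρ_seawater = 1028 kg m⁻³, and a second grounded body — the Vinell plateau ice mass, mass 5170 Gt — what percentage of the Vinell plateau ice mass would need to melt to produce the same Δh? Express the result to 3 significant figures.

≈ 0.963 %

Equal sea-level rise means equal mass of meltwater, i.e. equal mass of ice lost.
Ice mass of Vorell: 4.980×10^13 kg; ice mass of Vinell: 5.170×10^15 kg.
Fraction required = 4.980×10^13 / 5.170×10^15 = 9.63×10^-3 → 0.963 %.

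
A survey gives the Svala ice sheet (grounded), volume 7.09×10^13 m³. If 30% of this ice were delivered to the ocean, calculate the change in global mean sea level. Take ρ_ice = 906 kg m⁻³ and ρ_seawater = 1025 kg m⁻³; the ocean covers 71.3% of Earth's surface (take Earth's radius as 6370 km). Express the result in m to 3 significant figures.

≈ 0.0517 m

Svala: 0.3 × 7.09×10^13 m³ × (906/1025) = 1.880×10^13 m³ of water.
Spread over 3.64×10^14 m² of ocean, Δh = 1.880×10^13 / 3.64×10^14 = 0.0517 m.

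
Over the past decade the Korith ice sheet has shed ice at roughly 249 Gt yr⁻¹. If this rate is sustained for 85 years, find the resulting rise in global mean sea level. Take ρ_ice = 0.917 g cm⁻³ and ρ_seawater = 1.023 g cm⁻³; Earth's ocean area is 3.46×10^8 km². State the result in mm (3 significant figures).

≈ 59.8 mm

Total mass lost = 249 Gt/yr × 85 yr = 2.116×10^4 Gt = 2.116×10^16 kg.
ρ_w = 1.023 g cm⁻³ = 1023 kg m⁻³, so water volume = 2.116×10^16 / 1023 = 2.069×10^13 m³.
Δh = 2.069×10^13 / 3.46×10^14 = 0.0598 m = 59.8 mm.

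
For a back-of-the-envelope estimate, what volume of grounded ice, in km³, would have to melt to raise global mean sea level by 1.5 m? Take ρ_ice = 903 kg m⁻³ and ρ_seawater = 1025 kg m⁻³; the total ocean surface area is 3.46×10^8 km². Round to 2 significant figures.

≈ 5.9×10^5 km³

Required water volume = Δh × A = 1.5 m × 3.46×10^14 m² = 5.190×10^14 m³ = 5.190×10^5 km³.
Ice volume = water volume × ρ_w/ρ_ice = 5.190×10^5 × 1025/903 = 5.9×10^5 km³.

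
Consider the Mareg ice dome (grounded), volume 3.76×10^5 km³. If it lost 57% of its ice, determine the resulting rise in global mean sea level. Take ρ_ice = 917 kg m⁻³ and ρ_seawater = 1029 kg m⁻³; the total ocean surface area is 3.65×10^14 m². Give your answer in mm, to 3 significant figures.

≈ 523 mm

Mareg: 0.57 × 3.76×10^5 km³ × (917/1029) = 1.910×10^5 km³ of water.
Spread over 3.65×10^14 m² of ocean, Δh = 1.910×10^14 / 3.65×10^14 = 0.523 m = 523 mm.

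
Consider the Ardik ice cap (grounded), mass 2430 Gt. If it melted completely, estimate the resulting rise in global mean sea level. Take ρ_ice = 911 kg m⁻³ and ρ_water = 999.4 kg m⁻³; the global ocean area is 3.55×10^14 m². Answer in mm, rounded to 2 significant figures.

Ardik: 2430 Gt = 2.430×10^15 kg; dividing by ρ_w = 999.4 kg m⁻³ gives 2.431×10^12 m³ of water.
Spread over 3.55×10^14 m² of ocean, Δh = 2.431×10^12 / 3.55×10^14 = 6.85×10^-3 m = 6.8 mm.

≈ 6.8 mm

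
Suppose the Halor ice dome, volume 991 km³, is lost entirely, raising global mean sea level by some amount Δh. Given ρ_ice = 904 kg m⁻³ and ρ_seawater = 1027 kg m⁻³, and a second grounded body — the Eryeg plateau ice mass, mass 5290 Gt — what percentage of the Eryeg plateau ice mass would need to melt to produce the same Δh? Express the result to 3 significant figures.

≈ 16.9 %

Equal sea-level rise means equal mass of meltwater, i.e. equal mass of ice lost.
Ice mass of Halor: 8.959×10^14 kg; ice mass of Eryeg: 5.290×10^15 kg.
Fraction required = 8.959×10^14 / 5.290×10^15 = 0.169 → 16.9 %.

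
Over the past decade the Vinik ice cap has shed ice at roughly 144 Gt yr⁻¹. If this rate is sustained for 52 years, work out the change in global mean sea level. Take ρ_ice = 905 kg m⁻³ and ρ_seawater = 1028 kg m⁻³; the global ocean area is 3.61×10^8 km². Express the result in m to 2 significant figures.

Total mass lost = 144 Gt/yr × 52 yr = 7488 Gt = 7.488×10^15 kg.
ρ_w = 1028 kg m⁻³, so water volume = 7.488×10^15 / 1028 = 7.284×10^12 m³.
Δh = 7.284×10^12 / 3.61×10^14 = 0.0202 m.

≈ 0.020 m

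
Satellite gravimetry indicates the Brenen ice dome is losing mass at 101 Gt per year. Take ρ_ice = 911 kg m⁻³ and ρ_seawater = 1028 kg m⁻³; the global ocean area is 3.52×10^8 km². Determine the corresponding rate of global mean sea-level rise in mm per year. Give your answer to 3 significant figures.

≈ 0.279 mm/yr

ρ_w = 1028 kg m⁻³. Annual water volume added = 101 Gt / ρ_w = 1.010×10^14 kg / 1028 kg m⁻³ = 9.825×10^10 m³.
Δh per year = 9.825×10^10 / 3.52×10^14 = 2.79×10^-4 m = 0.279 mm.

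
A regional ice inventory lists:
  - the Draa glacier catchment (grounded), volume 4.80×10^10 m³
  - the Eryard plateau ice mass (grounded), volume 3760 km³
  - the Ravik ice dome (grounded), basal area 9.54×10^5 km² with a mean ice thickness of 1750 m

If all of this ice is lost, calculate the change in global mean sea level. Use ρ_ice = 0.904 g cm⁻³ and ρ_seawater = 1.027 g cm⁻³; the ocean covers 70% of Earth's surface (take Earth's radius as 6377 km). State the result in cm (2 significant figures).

Draa: 4.80×10^10 m³ × (904/1027) = 4.225×10^10 m³ of water.
Eryard: 3760 km³ × (904/1027) = 3310 km³ of water.
Ravik: ice volume = 9.54×10^5 km² × 1750 m = 1.669×10^6 km³; 1.669×10^6 × (904/1027) = 1.470×10^6 km³ of water.
Total added water ≈ 1.473×10^15 m³ over 3.58×10^14 m² → Δh = 4.12 m = 410 cm.

≈ 410 cm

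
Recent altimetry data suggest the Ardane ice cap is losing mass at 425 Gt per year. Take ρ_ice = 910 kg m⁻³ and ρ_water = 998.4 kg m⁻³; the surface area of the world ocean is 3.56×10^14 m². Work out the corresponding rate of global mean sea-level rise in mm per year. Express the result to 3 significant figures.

≈ 1.20 mm/yr

ρ_w = 998.4 kg m⁻³. Annual water volume added = 425 Gt / ρ_w = 4.250×10^14 kg / 998.4 kg m⁻³ = 4.257×10^11 m³.
Δh per year = 4.257×10^11 / 3.56×10^14 = 1.20×10^-3 m = 1.20 mm.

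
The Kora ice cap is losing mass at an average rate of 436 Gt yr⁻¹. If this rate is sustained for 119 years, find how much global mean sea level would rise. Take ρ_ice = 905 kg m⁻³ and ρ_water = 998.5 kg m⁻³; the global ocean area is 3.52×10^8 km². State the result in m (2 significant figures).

Total mass lost = 436 Gt/yr × 119 yr = 5.188×10^4 Gt = 5.188×10^16 kg.
ρ_w = 998.5 kg m⁻³, so water volume = 5.188×10^16 / 998.5 = 5.196×10^13 m³.
Δh = 5.196×10^13 / 3.52×10^14 = 0.148 m.

≈ 0.15 m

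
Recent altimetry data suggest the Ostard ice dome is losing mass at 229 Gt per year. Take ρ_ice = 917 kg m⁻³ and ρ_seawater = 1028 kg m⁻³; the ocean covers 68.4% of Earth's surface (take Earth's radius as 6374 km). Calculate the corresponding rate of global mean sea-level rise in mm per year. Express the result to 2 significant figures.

≈ 0.64 mm/yr

ρ_w = 1028 kg m⁻³. Annual water volume added = 229 Gt / ρ_w = 2.290×10^14 kg / 1028 kg m⁻³ = 2.228×10^11 m³.
Δh per year = 2.228×10^11 / 3.49×10^14 = 6.38×10^-4 m = 0.64 mm.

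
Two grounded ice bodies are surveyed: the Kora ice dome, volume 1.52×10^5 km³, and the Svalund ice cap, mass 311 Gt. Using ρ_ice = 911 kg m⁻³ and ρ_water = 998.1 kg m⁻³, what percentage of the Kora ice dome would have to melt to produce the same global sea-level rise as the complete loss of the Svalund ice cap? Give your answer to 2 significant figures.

≈ 0.22 %

Equal sea-level rise means equal mass of meltwater, i.e. equal mass of ice lost.
Ice mass of Svalund: 3.110×10^14 kg; ice mass of Kora: 1.385×10^17 kg.
Fraction required = 3.110×10^14 / 1.385×10^17 = 2.25×10^-3 → 0.22 %.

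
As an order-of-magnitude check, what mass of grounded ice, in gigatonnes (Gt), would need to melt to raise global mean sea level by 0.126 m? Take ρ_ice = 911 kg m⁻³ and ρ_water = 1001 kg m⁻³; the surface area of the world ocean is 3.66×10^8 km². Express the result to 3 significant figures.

≈ 4.62×10^4 Gt

Required water volume = Δh × A = 0.126 m × 3.66×10^14 m² = 4.612×10^13 m³.
ρ_w = 1001 kg m⁻³, so the mass of water = 4.612×10^13 m³ × 1001 kg m⁻³ = 4.616×10^16 kg = 4.62×10^4 Gt (and the same mass of ice, by conservation).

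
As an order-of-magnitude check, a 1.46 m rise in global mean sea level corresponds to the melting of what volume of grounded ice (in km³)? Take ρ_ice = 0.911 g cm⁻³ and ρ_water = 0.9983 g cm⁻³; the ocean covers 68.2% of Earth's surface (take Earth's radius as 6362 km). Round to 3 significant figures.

Required water volume = Δh × A = 1.46 m × 3.47×10^14 m² = 5.064×10^14 m³ = 5.064×10^5 km³.
Ice volume = water volume × ρ_w/ρ_ice = 5.064×10^5 × 998.3/911 = 5.55×10^5 km³.

≈ 5.55×10^5 km³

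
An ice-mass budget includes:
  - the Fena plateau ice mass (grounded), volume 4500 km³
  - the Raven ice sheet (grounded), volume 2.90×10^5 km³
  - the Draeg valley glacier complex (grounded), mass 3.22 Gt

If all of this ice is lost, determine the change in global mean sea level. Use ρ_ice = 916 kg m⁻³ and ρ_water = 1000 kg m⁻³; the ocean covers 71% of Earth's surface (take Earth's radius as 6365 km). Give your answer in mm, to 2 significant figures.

Fena: 4500 km³ × (916/1000) = 4122 km³ of water.
Raven: 2.90×10^5 km³ × (916/1000) = 2.656×10^5 km³ of water.
Draeg: 3.22 Gt = 3.220×10^12 kg; dividing by ρ_w = 1000 kg m⁻³ gives 3.220×10^9 m³ of water.
Total added water ≈ 2.698×10^14 m³ over 3.61×10^14 m² → Δh = 0.746 m = 750 mm.

≈ 750 mm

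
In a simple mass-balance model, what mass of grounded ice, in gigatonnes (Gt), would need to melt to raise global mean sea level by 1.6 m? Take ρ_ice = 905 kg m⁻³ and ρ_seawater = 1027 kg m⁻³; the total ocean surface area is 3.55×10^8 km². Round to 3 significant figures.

Required water volume = Δh × A = 1.6 m × 3.55×10^14 m² = 5.680×10^14 m³.
ρ_w = 1027 kg m⁻³, so the mass of water = 5.680×10^14 m³ × 1027 kg m⁻³ = 5.833×10^17 kg = 5.83×10^5 Gt (and the same mass of ice, by conservation).

≈ 5.83×10^5 Gt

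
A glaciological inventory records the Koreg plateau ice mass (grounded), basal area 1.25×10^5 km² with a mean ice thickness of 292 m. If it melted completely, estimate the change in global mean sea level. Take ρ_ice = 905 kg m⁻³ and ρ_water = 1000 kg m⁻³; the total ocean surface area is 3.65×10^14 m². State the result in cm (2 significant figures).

Koreg: ice volume = 1.25×10^5 km² × 292 m = 3.650×10^4 km³; 3.650×10^4 × (905/1000) = 3.303×10^4 km³ of water.
Spread over 3.65×10^14 m² of ocean, Δh = 3.303×10^13 / 3.65×10^14 = 0.0905 m = 9.0 cm.

≈ 9.0 cm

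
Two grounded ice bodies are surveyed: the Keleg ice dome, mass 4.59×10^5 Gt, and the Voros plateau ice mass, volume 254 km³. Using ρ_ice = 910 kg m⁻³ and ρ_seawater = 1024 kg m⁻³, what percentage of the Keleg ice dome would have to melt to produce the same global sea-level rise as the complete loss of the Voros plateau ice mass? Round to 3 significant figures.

Equal sea-level rise means equal mass of meltwater, i.e. equal mass of ice lost.
Ice mass of Voros: 2.311×10^14 kg; ice mass of Keleg: 4.590×10^17 kg.
Fraction required = 2.311×10^14 / 4.590×10^17 = 5.04×10^-4 → 0.0504 %.

≈ 0.0504 %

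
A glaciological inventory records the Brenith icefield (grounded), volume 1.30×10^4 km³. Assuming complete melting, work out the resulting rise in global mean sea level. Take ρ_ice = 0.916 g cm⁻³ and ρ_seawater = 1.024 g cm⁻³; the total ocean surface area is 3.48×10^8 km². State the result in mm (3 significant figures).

Brenith: 1.30×10^4 km³ × (916/1024) = 1.163×10^4 km³ of water.
Spread over 3.48×10^14 m² of ocean, Δh = 1.163×10^13 / 3.48×10^14 = 0.0334 m = 33.4 mm.

≈ 33.4 mm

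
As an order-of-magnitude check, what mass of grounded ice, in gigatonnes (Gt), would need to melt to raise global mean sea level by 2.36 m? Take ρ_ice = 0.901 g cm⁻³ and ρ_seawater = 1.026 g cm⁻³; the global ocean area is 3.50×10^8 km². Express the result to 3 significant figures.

≈ 8.47×10^5 Gt

Required water volume = Δh × A = 2.36 m × 3.50×10^14 m² = 8.260×10^14 m³.
ρ_w = 1.026 g cm⁻³ = 1026 kg m⁻³, so the mass of water = 8.260×10^14 m³ × 1026 kg m⁻³ = 8.475×10^17 kg = 8.47×10^5 Gt (and the same mass of ice, by conservation).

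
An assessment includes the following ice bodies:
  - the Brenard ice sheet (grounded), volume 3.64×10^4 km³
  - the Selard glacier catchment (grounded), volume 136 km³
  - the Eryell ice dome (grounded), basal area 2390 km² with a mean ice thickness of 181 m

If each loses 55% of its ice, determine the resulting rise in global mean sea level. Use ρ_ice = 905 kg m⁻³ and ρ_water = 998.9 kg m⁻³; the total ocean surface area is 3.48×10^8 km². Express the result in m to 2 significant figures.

Brenard: 0.55 × 3.64×10^4 km³ × (905/998.9) = 1.814×10^4 km³ of water.
Selard: 0.55 × 136 km³ × (905/998.9) = 67.77 km³ of water.
Eryell: ice volume = 2390 km² × 181 m = 432.6 km³; 0.55 × 432.6 × (905/998.9) = 215.6 km³ of water.
Total added water ≈ 1.842×10^13 m³ over 3.48×10^14 m² → Δh = 0.0529 m.

≈ 0.053 m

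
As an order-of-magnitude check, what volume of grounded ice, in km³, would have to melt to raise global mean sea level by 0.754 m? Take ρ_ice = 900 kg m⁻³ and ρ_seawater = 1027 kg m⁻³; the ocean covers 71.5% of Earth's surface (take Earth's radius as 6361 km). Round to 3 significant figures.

≈ 3.13×10^5 km³

Required water volume = Δh × A = 0.754 m × 3.64×10^14 m² = 2.741×10^14 m³ = 2.741×10^5 km³.
Ice volume = water volume × ρ_w/ρ_ice = 2.741×10^5 × 1027/900 = 3.13×10^5 km³.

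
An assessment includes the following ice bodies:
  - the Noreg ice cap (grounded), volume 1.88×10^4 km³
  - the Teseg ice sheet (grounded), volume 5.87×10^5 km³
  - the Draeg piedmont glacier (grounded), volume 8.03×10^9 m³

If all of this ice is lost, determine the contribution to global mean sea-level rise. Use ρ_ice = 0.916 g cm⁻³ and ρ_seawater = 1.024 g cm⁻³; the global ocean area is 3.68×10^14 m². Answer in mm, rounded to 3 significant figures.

Noreg: 1.88×10^4 km³ × (916/1024) = 1.682×10^4 km³ of water.
Teseg: 5.87×10^5 km³ × (916/1024) = 5.251×10^5 km³ of water.
Draeg: 8.03×10^9 m³ × (916/1024) = 7.183×10^9 m³ of water.
Total added water ≈ 5.419×10^14 m³ over 3.68×10^14 m² → Δh = 1.47 m = 1470 mm.

≈ 1470 mm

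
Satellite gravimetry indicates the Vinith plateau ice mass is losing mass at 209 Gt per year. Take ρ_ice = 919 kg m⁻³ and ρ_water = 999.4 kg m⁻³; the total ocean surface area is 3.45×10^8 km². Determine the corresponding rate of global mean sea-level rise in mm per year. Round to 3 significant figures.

≈ 0.606 mm/yr

ρ_w = 999.4 kg m⁻³. Annual water volume added = 209 Gt / ρ_w = 2.090×10^14 kg / 999.4 kg m⁻³ = 2.091×10^11 m³.
Δh per year = 2.091×10^11 / 3.45×10^14 = 6.06×10^-4 m = 0.606 mm.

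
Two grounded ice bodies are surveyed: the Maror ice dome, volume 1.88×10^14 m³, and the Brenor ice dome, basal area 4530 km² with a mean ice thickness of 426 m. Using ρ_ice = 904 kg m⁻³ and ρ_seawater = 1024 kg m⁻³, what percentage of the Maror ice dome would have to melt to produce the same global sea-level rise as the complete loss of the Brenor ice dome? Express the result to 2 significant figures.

Equal sea-level rise means equal mass of meltwater, i.e. equal mass of ice lost.
Ice mass of Brenor: 1.745×10^15 kg; ice mass of Maror: 1.700×10^17 kg.
Fraction required = 1.745×10^15 / 1.700×10^17 = 0.0103 → 1.0 %.

≈ 1.0 %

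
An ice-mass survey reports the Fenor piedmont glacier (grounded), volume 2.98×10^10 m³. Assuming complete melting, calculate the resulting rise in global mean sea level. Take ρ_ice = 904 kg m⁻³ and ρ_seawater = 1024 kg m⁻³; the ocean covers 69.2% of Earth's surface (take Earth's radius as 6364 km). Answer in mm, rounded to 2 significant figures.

≈ 0.075 mm

Fenor: 2.98×10^10 m³ × (904/1024) = 2.631×10^10 m³ of water.
Spread over 3.52×10^14 m² of ocean, Δh = 2.631×10^10 / 3.52×10^14 = 7.47×10^-5 m = 0.075 mm.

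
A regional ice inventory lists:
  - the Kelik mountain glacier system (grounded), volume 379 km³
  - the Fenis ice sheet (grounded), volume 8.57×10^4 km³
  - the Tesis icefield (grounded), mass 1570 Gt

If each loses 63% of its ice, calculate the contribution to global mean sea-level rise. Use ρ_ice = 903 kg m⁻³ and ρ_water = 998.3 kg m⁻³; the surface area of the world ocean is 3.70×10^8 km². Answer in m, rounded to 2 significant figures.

Kelik: 0.63 × 379 km³ × (903/998.3) = 216.0 km³ of water.
Fenis: 0.63 × 8.57×10^4 km³ × (903/998.3) = 4.884×10^4 km³ of water.
Tesis: 0.63 × 1570 Gt = 9.891×10^14 kg; dividing by ρ_w = 998.3 kg m⁻³ gives 9.908×10^11 m³ of water.
Total added water ≈ 5.004×10^13 m³ over 3.70×10^14 m² → Δh = 0.135 m.

≈ 0.14 m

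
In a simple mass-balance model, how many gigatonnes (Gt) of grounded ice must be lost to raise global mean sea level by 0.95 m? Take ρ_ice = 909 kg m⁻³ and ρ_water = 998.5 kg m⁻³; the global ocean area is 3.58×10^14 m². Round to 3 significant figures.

≈ 3.40×10^5 Gt

Required water volume = Δh × A = 0.95 m × 3.58×10^14 m² = 3.401×10^14 m³.
ρ_w = 998.5 kg m⁻³, so the mass of water = 3.401×10^14 m³ × 998.5 kg m⁻³ = 3.396×10^17 kg = 3.40×10^5 Gt (and the same mass of ice, by conservation).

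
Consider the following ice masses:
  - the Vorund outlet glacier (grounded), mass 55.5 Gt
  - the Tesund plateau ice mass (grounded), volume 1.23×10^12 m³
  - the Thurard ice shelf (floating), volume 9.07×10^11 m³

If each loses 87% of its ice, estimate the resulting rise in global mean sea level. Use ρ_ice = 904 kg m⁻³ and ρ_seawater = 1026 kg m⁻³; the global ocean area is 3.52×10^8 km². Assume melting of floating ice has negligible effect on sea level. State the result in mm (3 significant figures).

≈ 2.81 mm

Vorund: 0.87 × 55.5 Gt = 4.828×10^13 kg; dividing by ρ_w = 1026 kg m⁻³ gives 4.706×10^10 m³ of water.
Tesund: 0.87 × 1.23×10^12 m³ × (904/1026) = 9.429×10^11 m³ of water.
The Thurard ice shelf is floating and already displaces its own weight of water, so its melt adds essentially nothing to sea level.
Total added water ≈ 9.899×10^11 m³ over 3.52×10^14 m² → Δh = 2.81×10^-3 m = 2.81 mm.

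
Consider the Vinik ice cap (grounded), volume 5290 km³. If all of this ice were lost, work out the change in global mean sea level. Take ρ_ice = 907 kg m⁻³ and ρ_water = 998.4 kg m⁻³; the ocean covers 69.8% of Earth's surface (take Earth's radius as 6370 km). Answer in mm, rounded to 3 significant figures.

≈ 13.5 mm

Vinik: 5290 km³ × (907/998.4) = 4806 km³ of water.
Spread over 3.56×10^14 m² of ocean, Δh = 4.806×10^12 / 3.56×10^14 = 0.0135 m = 13.5 mm.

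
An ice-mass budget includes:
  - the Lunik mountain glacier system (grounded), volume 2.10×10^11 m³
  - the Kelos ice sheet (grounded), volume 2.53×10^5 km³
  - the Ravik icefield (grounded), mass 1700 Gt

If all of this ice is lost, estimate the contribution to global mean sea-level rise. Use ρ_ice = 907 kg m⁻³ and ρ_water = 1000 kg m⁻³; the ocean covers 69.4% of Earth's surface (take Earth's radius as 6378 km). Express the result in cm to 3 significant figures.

≈ 65.2 cm

Lunik: 2.10×10^11 m³ × (907/1000) = 1.905×10^11 m³ of water.
Kelos: 2.53×10^5 km³ × (907/1000) = 2.295×10^5 km³ of water.
Ravik: 1700 Gt = 1.700×10^15 kg; dividing by ρ_w = 1000 kg m⁻³ gives 1.700×10^12 m³ of water.
Total added water ≈ 2.314×10^14 m³ over 3.55×10^14 m² → Δh = 0.652 m = 65.2 cm.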